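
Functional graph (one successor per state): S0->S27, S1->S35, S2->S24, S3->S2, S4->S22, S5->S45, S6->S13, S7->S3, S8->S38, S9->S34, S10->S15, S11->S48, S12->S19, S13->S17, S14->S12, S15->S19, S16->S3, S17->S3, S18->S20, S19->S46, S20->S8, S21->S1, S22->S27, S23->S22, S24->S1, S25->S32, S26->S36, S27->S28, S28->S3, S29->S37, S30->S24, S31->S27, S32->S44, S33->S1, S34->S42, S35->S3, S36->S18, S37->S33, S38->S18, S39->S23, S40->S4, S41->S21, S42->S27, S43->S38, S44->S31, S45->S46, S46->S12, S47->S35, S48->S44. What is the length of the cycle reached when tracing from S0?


Trace from S0 until a state repeats:
  S0 -> S27 -> S28 -> S3 -> S2 -> S24 -> S1 -> S35 -> S3
S3 first seen at step 3, revisited at step 8.
Cycle length = 8 - 3 = 5

5


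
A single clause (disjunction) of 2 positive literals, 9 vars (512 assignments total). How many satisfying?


Step 1: Total=2^9=512
Step 2: Unsat when all 2 false: 2^7=128
Step 3: Sat=512-128=384

384


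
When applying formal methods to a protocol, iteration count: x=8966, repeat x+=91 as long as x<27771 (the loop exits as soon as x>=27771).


Step 1: x goes from 8966 toward 27771 by 91; the body runs while x<27771, so iterations = ceil((bound-start)/step)
Step 2: Distance=18805
Step 3: ceil(18805/91)=207

207


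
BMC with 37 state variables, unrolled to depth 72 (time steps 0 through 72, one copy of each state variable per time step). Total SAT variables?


BMC unrolls to depth k, creating one copy of each state var for steps 0..k.
Step count = 72 + 1 = 73 (steps 0 through 72)
Vars per step = 37
Total = 37 * 73 = 2701

2701


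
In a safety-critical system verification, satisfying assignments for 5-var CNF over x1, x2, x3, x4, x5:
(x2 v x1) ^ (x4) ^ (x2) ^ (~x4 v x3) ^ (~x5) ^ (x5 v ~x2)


CNF with 6 clauses over 5 vars (32 assignments).
An assignment satisfies CNF iff every clause has >=1 true literal.
Check each row (bits = x1,x2,x3,x4,x5; clause T/F shown):
  row 0 [00000]: clauses=FFFTTT -> 0
  row 1 [00001]: clauses=FFFTFT -> 0
  row 2 [00010]: clauses=FTFFTT -> 0
  row 3 [00011]: clauses=FTFFFT -> 0
  row 4 [00100]: clauses=FFFTTT -> 0
  row 5 [00101]: clauses=FFFTFT -> 0
  row 6 [00110]: clauses=FTFTTT -> 0
  row 7 [00111]: clauses=FTFTFT -> 0
  row 8 [01000]: clauses=TFTTTF -> 0
  row 9 [01001]: clauses=TFTTFT -> 0
  row 10 [01010]: clauses=TTTFTF -> 0
  row 11 [01011]: clauses=TTTFFT -> 0
  row 12 [01100]: clauses=TFTTTF -> 0
  row 13 [01101]: clauses=TFTTFT -> 0
  row 14 [01110]: clauses=TTTTTF -> 0
  row 15 [01111]: clauses=TTTTFT -> 0
  row 16 [10000]: clauses=TFFTTT -> 0
  row 17 [10001]: clauses=TFFTFT -> 0
  row 18 [10010]: clauses=TTFFTT -> 0
  row 19 [10011]: clauses=TTFFFT -> 0
  row 20 [10100]: clauses=TFFTTT -> 0
  row 21 [10101]: clauses=TFFTFT -> 0
  row 22 [10110]: clauses=TTFTTT -> 0
  row 23 [10111]: clauses=TTFTFT -> 0
  row 24 [11000]: clauses=TFTTTF -> 0
  row 25 [11001]: clauses=TFTTFT -> 0
  row 26 [11010]: clauses=TTTFTF -> 0
  row 27 [11011]: clauses=TTTFFT -> 0
  row 28 [11100]: clauses=TFTTTF -> 0
  row 29 [11101]: clauses=TFTTFT -> 0
  row 30 [11110]: clauses=TTTTTF -> 0
  row 31 [11111]: clauses=TTTTFT -> 0
Full result column, 8 rows per line (x1,x2 fixed per line; x3,x4,x5 runs 000..111 left to right):
  rows 0-7 [x1,x2=00]: 00000000  (ones: 0)
  rows 8-15 [x1,x2=01]: 00000000  (ones: 0)
  rows 16-23 [x1,x2=10]: 00000000  (ones: 0)
  rows 24-31 [x1,x2=11]: 00000000  (ones: 0)
Satisfying assignments = 0+0+0+0 = 0

0


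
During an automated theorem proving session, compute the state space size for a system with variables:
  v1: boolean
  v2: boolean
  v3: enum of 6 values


State space = product of domain sizes of all variables.
Domain sizes:
  v1 (boolean): 2
  v2 (boolean): 2
  v3 (enum of 6 values): 6
Product = 2 * 2 * 6 = 24

24


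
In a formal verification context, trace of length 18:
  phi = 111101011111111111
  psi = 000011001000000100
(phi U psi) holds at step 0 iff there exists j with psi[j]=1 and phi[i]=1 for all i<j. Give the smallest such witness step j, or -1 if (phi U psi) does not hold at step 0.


(phi U psi) at 0: need smallest j with psi[j]=1 and phi[i]=1 for all i in [0,j).
Scan from step 0:
  step 0: phi=1, psi=0 -> continue
  step 1: phi=1, psi=0 -> continue
  step 2: phi=1, psi=0 -> continue
  step 3: phi=1, psi=0 -> continue
  step 4: psi=1 and phi held for [0,4) -> witness found
Witness step = 4

4


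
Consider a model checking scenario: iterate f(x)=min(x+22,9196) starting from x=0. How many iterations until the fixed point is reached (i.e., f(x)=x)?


Step 1: x=0, cap=9196, increment=22
Step 2: x grows by 22 each step until capped at 9196; fixed point is x=9196
Step 3: iterations = ceil(9196/22) = 418

418


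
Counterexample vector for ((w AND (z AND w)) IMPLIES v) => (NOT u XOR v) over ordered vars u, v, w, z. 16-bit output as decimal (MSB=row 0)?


F1 = ((w AND (z AND w)) IMPLIES v)
F2 = (NOT u XOR v)
Counterexample to F1=>F2 is where F1=1 and F2=0.
Evaluate each row (bits = u,v,w,z, MSB first):
  row 0 [0000]: F1=1 F2=1 -> F1&~F2 -> 0
  row 1 [0001]: F1=1 F2=1 -> F1&~F2 -> 0
  row 2 [0010]: F1=1 F2=1 -> F1&~F2 -> 0
  row 3 [0011]: F1=0 F2=1 -> F1&~F2 -> 0
  row 4 [0100]: F1=1 F2=0 -> F1&~F2 -> 1
  row 5 [0101]: F1=1 F2=0 -> F1&~F2 -> 1
  row 6 [0110]: F1=1 F2=0 -> F1&~F2 -> 1
  row 7 [0111]: F1=1 F2=0 -> F1&~F2 -> 1
  row 8 [1000]: F1=1 F2=0 -> F1&~F2 -> 1
  row 9 [1001]: F1=1 F2=0 -> F1&~F2 -> 1
  row 10 [1010]: F1=1 F2=0 -> F1&~F2 -> 1
  row 11 [1011]: F1=0 F2=0 -> F1&~F2 -> 0
  row 12 [1100]: F1=1 F2=1 -> F1&~F2 -> 0
  row 13 [1101]: F1=1 F2=1 -> F1&~F2 -> 0
  row 14 [1110]: F1=1 F2=1 -> F1&~F2 -> 0
  row 15 [1111]: F1=1 F2=1 -> F1&~F2 -> 0
Full result column, 4 rows per line (u,v fixed per line; w,z runs 00..11 left to right):
  rows 0-3 [u,v=00]: 0000  = hex 0
  rows 4-7 [u,v=01]: 1111  = hex F
  rows 8-11 [u,v=10]: 1110  = hex E
  rows 12-15 [u,v=11]: 0000  = hex 0
Counterexample vector (row 0 .. row 15) = 0000111111100000
Output column grouped in 4s = 0000 1111 1110 0000 = 0x0FE0
Convert to decimal digit by digit (value = value*16 + digit):
  0 -> 0
  0*16 + 15 (F) = 15
  15*16 + 14 (E) = 254
  254*16 + 0 = 4064
Decimal = 4064

4064


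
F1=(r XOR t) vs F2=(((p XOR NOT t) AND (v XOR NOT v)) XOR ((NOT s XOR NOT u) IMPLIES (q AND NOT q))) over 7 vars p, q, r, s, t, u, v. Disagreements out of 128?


F1 = (r XOR t)
F2 = (((p XOR NOT t) AND (v XOR NOT v)) XOR ((NOT s XOR NOT u) IMPLIES (q AND NOT q)))
Evaluate both on each of 128 rows (bits = p,q,r,s,t,u,v):
  row 0 [0000000]: F1=0 F2=0 -> 0
  row 1 [0000001]: F1=0 F2=0 -> 0
  row 2 [0000010]: F1=0 F2=1 (differ) -> 1
  row 3 [0000011]: F1=0 F2=1 (differ) -> 1
  row 4 [0000100]: F1=1 F2=1 -> 0
  (every remaining row is evaluated the same way; all 128 results are listed next)
Full result column, 8 rows per line (p,q,r,s fixed per line; t,u,v runs 000..111 left to right):
  rows 0-7 [p,q,r,s=0000]: 00110011  (ones: 4)
  rows 8-15 [p,q,r,s=0001]: 11001100  (ones: 4)
  rows 16-23 [p,q,r,s=0010]: 11001100  (ones: 4)
  rows 24-31 [p,q,r,s=0011]: 00110011  (ones: 4)
  rows 32-39 [p,q,r,s=0100]: 00110011  (ones: 4)
  rows 40-47 [p,q,r,s=0101]: 11001100  (ones: 4)
  rows 48-55 [p,q,r,s=0110]: 11001100  (ones: 4)
  rows 56-63 [p,q,r,s=0111]: 00110011  (ones: 4)
  rows 64-71 [p,q,r,s=1000]: 11001100  (ones: 4)
  rows 72-79 [p,q,r,s=1001]: 00110011  (ones: 4)
  rows 80-87 [p,q,r,s=1010]: 00110011  (ones: 4)
  rows 88-95 [p,q,r,s=1011]: 11001100  (ones: 4)
  rows 96-103 [p,q,r,s=1100]: 11001100  (ones: 4)
  rows 104-111 [p,q,r,s=1101]: 00110011  (ones: 4)
  rows 112-119 [p,q,r,s=1110]: 00110011  (ones: 4)
  rows 120-127 [p,q,r,s=1111]: 11001100  (ones: 4)
Disagreements = 4+4+4+4+4+4+4+4+4+4+4+4+4+4+4+4 = 64

64


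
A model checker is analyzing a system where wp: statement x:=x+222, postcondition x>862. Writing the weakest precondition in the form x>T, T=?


Formula: wp(x:=E, P) = P[E/x] (substitute E for x in postcondition)
Step 1: Postcondition: x>862
Step 2: Substitute x+222 for x: x+222>862
Step 3: Solve for x: x > 862-222 = 640

640


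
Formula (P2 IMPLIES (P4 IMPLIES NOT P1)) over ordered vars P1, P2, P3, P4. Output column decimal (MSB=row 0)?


Formula: (P2 IMPLIES (P4 IMPLIES NOT P1)) over P1, P2, P3, P4 (16 rows)
Evaluate each row (bits = P1,P2,P3,P4, MSB first):
  row 0 [0000]: (0 IMPLIES (0 IMPLIES NOT 0)) -> 1
  row 1 [0001]: (0 IMPLIES (1 IMPLIES NOT 0)) -> 1
  row 2 [0010]: (0 IMPLIES (0 IMPLIES NOT 0)) -> 1
  row 3 [0011]: (0 IMPLIES (1 IMPLIES NOT 0)) -> 1
  row 4 [0100]: (1 IMPLIES (0 IMPLIES NOT 0)) -> 1
  row 5 [0101]: (1 IMPLIES (1 IMPLIES NOT 0)) -> 1
  row 6 [0110]: (1 IMPLIES (0 IMPLIES NOT 0)) -> 1
  row 7 [0111]: (1 IMPLIES (1 IMPLIES NOT 0)) -> 1
  row 8 [1000]: (0 IMPLIES (0 IMPLIES NOT 1)) -> 1
  row 9 [1001]: (0 IMPLIES (1 IMPLIES NOT 1)) -> 1
  row 10 [1010]: (0 IMPLIES (0 IMPLIES NOT 1)) -> 1
  row 11 [1011]: (0 IMPLIES (1 IMPLIES NOT 1)) -> 1
  row 12 [1100]: (1 IMPLIES (0 IMPLIES NOT 1)) -> 1
  row 13 [1101]: (1 IMPLIES (1 IMPLIES NOT 1)) -> 0
  row 14 [1110]: (1 IMPLIES (0 IMPLIES NOT 1)) -> 1
  row 15 [1111]: (1 IMPLIES (1 IMPLIES NOT 1)) -> 0
Full result column, 4 rows per line (P1,P2 fixed per line; P3,P4 runs 00..11 left to right):
  rows 0-3 [P1,P2=00]: 1111  = hex F
  rows 4-7 [P1,P2=01]: 1111  = hex F
  rows 8-11 [P1,P2=10]: 1111  = hex F
  rows 12-15 [P1,P2=11]: 1010  = hex A
Output column (row 0 .. row 15) = 1111111111111010
Output column grouped in 4s = 1111 1111 1111 1010 = 0xFFFA
Convert to decimal digit by digit (value = value*16 + digit):
  F -> 15
  15*16 + 15 (F) = 255
  255*16 + 15 (F) = 4095
  4095*16 + 10 (A) = 65530
Decimal = 65530

65530


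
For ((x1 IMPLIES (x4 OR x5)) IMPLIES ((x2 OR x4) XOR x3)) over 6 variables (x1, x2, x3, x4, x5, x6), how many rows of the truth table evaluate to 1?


Formula: ((x1 IMPLIES (x4 OR x5)) IMPLIES ((x2 OR x4) XOR x3)) over 6 vars (64 rows)
Evaluate each row (x1, x2, x3, x4, x5, x6 as bits, MSB first):
  row 0 [000000]: ((0 IMPLIES (0 OR 0)) IMPLIES ((0 OR 0) XOR 0)) -> 0
  row 1 [000001]: ((0 IMPLIES (0 OR 0)) IMPLIES ((0 OR 0) XOR 0)) -> 0
  row 2 [000010]: ((0 IMPLIES (0 OR 1)) IMPLIES ((0 OR 0) XOR 0)) -> 0
  row 3 [000011]: ((0 IMPLIES (0 OR 1)) IMPLIES ((0 OR 0) XOR 0)) -> 0
  row 4 [000100]: ((0 IMPLIES (1 OR 0)) IMPLIES ((0 OR 1) XOR 0)) -> 1
  (every remaining row is evaluated the same way; all 64 results are listed next)
Full result column, 8 rows per line (x1,x2,x3 fixed per line; x4,x5,x6 runs 000..111 left to right):
  rows 0-7 [x1,x2,x3=000]: 00001111  (ones: 4)
  rows 8-15 [x1,x2,x3=001]: 11110000  (ones: 4)
  rows 16-23 [x1,x2,x3=010]: 11111111  (ones: 8)
  rows 24-31 [x1,x2,x3=011]: 00000000  (ones: 0)
  rows 32-39 [x1,x2,x3=100]: 11001111  (ones: 6)
  rows 40-47 [x1,x2,x3=101]: 11110000  (ones: 4)
  rows 48-55 [x1,x2,x3=110]: 11111111  (ones: 8)
  rows 56-63 [x1,x2,x3=111]: 11000000  (ones: 2)
Count of 1-rows = 4+4+8+0+6+4+8+2 = 36

36


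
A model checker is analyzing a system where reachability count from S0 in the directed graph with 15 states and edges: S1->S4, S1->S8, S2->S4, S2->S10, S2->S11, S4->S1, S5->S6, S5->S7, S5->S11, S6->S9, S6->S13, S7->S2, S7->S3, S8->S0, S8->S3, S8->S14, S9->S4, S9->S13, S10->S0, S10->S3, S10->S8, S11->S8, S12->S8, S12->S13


BFS from S0:
  layer 0: {S0}
Reachable set: {S0}
Count = 1

1


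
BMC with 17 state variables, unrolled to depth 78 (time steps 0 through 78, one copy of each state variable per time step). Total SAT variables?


BMC unrolls to depth k, creating one copy of each state var for steps 0..k.
Step count = 78 + 1 = 79 (steps 0 through 78)
Vars per step = 17
Total = 17 * 79 = 1343

1343


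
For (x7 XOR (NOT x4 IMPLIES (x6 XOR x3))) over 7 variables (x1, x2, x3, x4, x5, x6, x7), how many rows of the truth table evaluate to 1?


Formula: (x7 XOR (NOT x4 IMPLIES (x6 XOR x3))) over 7 vars (128 rows)
Evaluate each row (x1, x2, x3, x4, x5, x6, x7 as bits, MSB first):
  row 0 [0000000]: (0 XOR (NOT 0 IMPLIES (0 XOR 0))) -> 0
  row 1 [0000001]: (1 XOR (NOT 0 IMPLIES (0 XOR 0))) -> 1
  row 2 [0000010]: (0 XOR (NOT 0 IMPLIES (1 XOR 0))) -> 1
  row 3 [0000011]: (1 XOR (NOT 0 IMPLIES (1 XOR 0))) -> 0
  row 4 [0000100]: (0 XOR (NOT 0 IMPLIES (0 XOR 0))) -> 0
  (every remaining row is evaluated the same way; all 128 results are listed next)
Full result column, 8 rows per line (x1,x2,x3,x4 fixed per line; x5,x6,x7 runs 000..111 left to right):
  rows 0-7 [x1,x2,x3,x4=0000]: 01100110  (ones: 4)
  rows 8-15 [x1,x2,x3,x4=0001]: 10101010  (ones: 4)
  rows 16-23 [x1,x2,x3,x4=0010]: 10011001  (ones: 4)
  rows 24-31 [x1,x2,x3,x4=0011]: 10101010  (ones: 4)
  rows 32-39 [x1,x2,x3,x4=0100]: 01100110  (ones: 4)
  rows 40-47 [x1,x2,x3,x4=0101]: 10101010  (ones: 4)
  rows 48-55 [x1,x2,x3,x4=0110]: 10011001  (ones: 4)
  rows 56-63 [x1,x2,x3,x4=0111]: 10101010  (ones: 4)
  rows 64-71 [x1,x2,x3,x4=1000]: 01100110  (ones: 4)
  rows 72-79 [x1,x2,x3,x4=1001]: 10101010  (ones: 4)
  rows 80-87 [x1,x2,x3,x4=1010]: 10011001  (ones: 4)
  rows 88-95 [x1,x2,x3,x4=1011]: 10101010  (ones: 4)
  rows 96-103 [x1,x2,x3,x4=1100]: 01100110  (ones: 4)
  rows 104-111 [x1,x2,x3,x4=1101]: 10101010  (ones: 4)
  rows 112-119 [x1,x2,x3,x4=1110]: 10011001  (ones: 4)
  rows 120-127 [x1,x2,x3,x4=1111]: 10101010  (ones: 4)
Count of 1-rows = 4+4+4+4+4+4+4+4+4+4+4+4+4+4+4+4 = 64

64


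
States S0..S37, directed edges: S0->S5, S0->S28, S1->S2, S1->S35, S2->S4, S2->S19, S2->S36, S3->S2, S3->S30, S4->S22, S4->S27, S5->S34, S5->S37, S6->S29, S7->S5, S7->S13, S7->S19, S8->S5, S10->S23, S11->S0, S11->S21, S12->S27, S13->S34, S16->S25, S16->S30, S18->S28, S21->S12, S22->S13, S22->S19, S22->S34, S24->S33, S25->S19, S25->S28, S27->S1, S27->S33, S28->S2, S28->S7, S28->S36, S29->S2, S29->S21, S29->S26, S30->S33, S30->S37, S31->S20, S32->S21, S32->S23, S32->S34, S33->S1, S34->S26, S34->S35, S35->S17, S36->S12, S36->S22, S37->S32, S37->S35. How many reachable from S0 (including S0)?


BFS from S0:
  layer 0: {S0}
  layer 1: {S5, S28}
  layer 2: {S2, S7, S34, S36, S37}
  layer 3: {S4, S12, S13, S19, S22, S26, S32, S35}
  layer 4: {S17, S21, S23, S27}
  layer 5: {S1, S33}
Reachable set: {S0, S1, S2, S4, S5, S7, S12, S13, S17, S19, S21, S22, S23, S26, S27, S28, S32, S33, S34, S35, S36, S37}
Count = 22

22


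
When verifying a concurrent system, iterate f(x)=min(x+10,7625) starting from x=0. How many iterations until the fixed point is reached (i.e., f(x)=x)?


Step 1: x=0, cap=7625, increment=10
Step 2: x grows by 10 each step until capped at 7625; fixed point is x=7625
Step 3: iterations = ceil(7625/10) = 763

763


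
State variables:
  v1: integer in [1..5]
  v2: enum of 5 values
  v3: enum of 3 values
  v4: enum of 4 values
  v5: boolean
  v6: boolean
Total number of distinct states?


State space = product of domain sizes of all variables.
Domain sizes:
  v1 (integer in [1..5]): 5
  v2 (enum of 5 values): 5
  v3 (enum of 3 values): 3
  v4 (enum of 4 values): 4
  v5 (boolean): 2
  v6 (boolean): 2
Product = 5 * 5 * 3 * 4 * 2 * 2 = 1200

1200


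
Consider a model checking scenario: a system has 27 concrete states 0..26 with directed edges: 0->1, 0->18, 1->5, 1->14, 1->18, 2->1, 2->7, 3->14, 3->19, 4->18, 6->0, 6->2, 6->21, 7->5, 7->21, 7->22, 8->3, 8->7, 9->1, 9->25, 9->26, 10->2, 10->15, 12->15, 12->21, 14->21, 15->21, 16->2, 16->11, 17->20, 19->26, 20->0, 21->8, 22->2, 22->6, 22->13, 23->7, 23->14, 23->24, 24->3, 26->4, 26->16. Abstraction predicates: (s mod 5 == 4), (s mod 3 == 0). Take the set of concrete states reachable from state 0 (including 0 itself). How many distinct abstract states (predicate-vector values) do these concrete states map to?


BFS from 0:
Concrete reachable: {0, 1, 2, 3, 4, 5, 6, 7, 8, 11, 13, 14, 16, 18, 19, 21, 22, 26}
Abstract via predicates (s mod 5 == 4), (s mod 3 == 0):
  (0,0) <- {1, 2, 5, 7, 8, 11, 13, 16, 22, 26}
  (0,1) <- {0, 3, 6, 18, 21}
  (1,0) <- {4, 14, 19}
Distinct abstract states = 3

3


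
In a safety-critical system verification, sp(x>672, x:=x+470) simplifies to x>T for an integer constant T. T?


Formula: sp(P, x:=E) = exists old_x. (x = E[old_x/x]) AND P[old_x/x] (old_x is the value of x before the assignment; eliminate old_x by solving x = E[old_x/x] for old_x)
Step 1: Precondition P: x>672, i.e. old_x > 672
Step 2: Assignment gives x = old_x + 470, so old_x = x - 470
Step 3: Substitute into P: x - 470 > 672
Step 4: Simplify: x > 672+470 = 1142

1142


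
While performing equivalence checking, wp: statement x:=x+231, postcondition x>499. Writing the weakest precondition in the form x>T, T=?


Formula: wp(x:=E, P) = P[E/x] (substitute E for x in postcondition)
Step 1: Postcondition: x>499
Step 2: Substitute x+231 for x: x+231>499
Step 3: Solve for x: x > 499-231 = 268

268


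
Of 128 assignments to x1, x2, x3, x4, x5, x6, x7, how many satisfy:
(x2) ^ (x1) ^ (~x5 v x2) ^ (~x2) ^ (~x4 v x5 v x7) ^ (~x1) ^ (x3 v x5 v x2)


CNF with 7 clauses over 7 vars (128 assignments).
An assignment satisfies CNF iff every clause has >=1 true literal.
Check each row (bits = x1,x2,x3,x4,x5,x6,x7; clause T/F shown):
  row 0 [0000000]: clauses=FFTTTTF -> 0
  row 1 [0000001]: clauses=FFTTTTF -> 0
  row 2 [0000010]: clauses=FFTTTTF -> 0
  row 3 [0000011]: clauses=FFTTTTF -> 0
  row 4 [0000100]: clauses=FFFTTTT -> 0
  (every remaining row is evaluated the same way; all 128 results are listed next)
Full result column, 8 rows per line (x1,x2,x3,x4 fixed per line; x5,x6,x7 runs 000..111 left to right):
  rows 0-7 [x1,x2,x3,x4=0000]: 00000000  (ones: 0)
  rows 8-15 [x1,x2,x3,x4=0001]: 00000000  (ones: 0)
  rows 16-23 [x1,x2,x3,x4=0010]: 00000000  (ones: 0)
  rows 24-31 [x1,x2,x3,x4=0011]: 00000000  (ones: 0)
  rows 32-39 [x1,x2,x3,x4=0100]: 00000000  (ones: 0)
  rows 40-47 [x1,x2,x3,x4=0101]: 00000000  (ones: 0)
  rows 48-55 [x1,x2,x3,x4=0110]: 00000000  (ones: 0)
  rows 56-63 [x1,x2,x3,x4=0111]: 00000000  (ones: 0)
  rows 64-71 [x1,x2,x3,x4=1000]: 00000000  (ones: 0)
  rows 72-79 [x1,x2,x3,x4=1001]: 00000000  (ones: 0)
  rows 80-87 [x1,x2,x3,x4=1010]: 00000000  (ones: 0)
  rows 88-95 [x1,x2,x3,x4=1011]: 00000000  (ones: 0)
  rows 96-103 [x1,x2,x3,x4=1100]: 00000000  (ones: 0)
  rows 104-111 [x1,x2,x3,x4=1101]: 00000000  (ones: 0)
  rows 112-119 [x1,x2,x3,x4=1110]: 00000000  (ones: 0)
  rows 120-127 [x1,x2,x3,x4=1111]: 00000000  (ones: 0)
Satisfying assignments = 0+0+0+0+0+0+0+0+0+0+0+0+0+0+0+0 = 0

0


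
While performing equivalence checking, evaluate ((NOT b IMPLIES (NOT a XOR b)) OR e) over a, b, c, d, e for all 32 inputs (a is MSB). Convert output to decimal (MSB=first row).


Formula: ((NOT b IMPLIES (NOT a XOR b)) OR e) over a, b, c, d, e (32 rows)
Evaluate each row (bits = a,b,c,d,e, MSB first):
  row 0 [00000]: ((NOT 0 IMPLIES (NOT 0 XOR 0)) OR 0) -> 1
  row 1 [00001]: ((NOT 0 IMPLIES (NOT 0 XOR 0)) OR 1) -> 1
  row 2 [00010]: ((NOT 0 IMPLIES (NOT 0 XOR 0)) OR 0) -> 1
  row 3 [00011]: ((NOT 0 IMPLIES (NOT 0 XOR 0)) OR 1) -> 1
  row 4 [00100]: ((NOT 0 IMPLIES (NOT 0 XOR 0)) OR 0) -> 1
  row 5 [00101]: ((NOT 0 IMPLIES (NOT 0 XOR 0)) OR 1) -> 1
  row 6 [00110]: ((NOT 0 IMPLIES (NOT 0 XOR 0)) OR 0) -> 1
  row 7 [00111]: ((NOT 0 IMPLIES (NOT 0 XOR 0)) OR 1) -> 1
  row 8 [01000]: ((NOT 1 IMPLIES (NOT 0 XOR 1)) OR 0) -> 1
  row 9 [01001]: ((NOT 1 IMPLIES (NOT 0 XOR 1)) OR 1) -> 1
  row 10 [01010]: ((NOT 1 IMPLIES (NOT 0 XOR 1)) OR 0) -> 1
  row 11 [01011]: ((NOT 1 IMPLIES (NOT 0 XOR 1)) OR 1) -> 1
  row 12 [01100]: ((NOT 1 IMPLIES (NOT 0 XOR 1)) OR 0) -> 1
  row 13 [01101]: ((NOT 1 IMPLIES (NOT 0 XOR 1)) OR 1) -> 1
  row 14 [01110]: ((NOT 1 IMPLIES (NOT 0 XOR 1)) OR 0) -> 1
  row 15 [01111]: ((NOT 1 IMPLIES (NOT 0 XOR 1)) OR 1) -> 1
  row 16 [10000]: ((NOT 0 IMPLIES (NOT 1 XOR 0)) OR 0) -> 0
  row 17 [10001]: ((NOT 0 IMPLIES (NOT 1 XOR 0)) OR 1) -> 1
  row 18 [10010]: ((NOT 0 IMPLIES (NOT 1 XOR 0)) OR 0) -> 0
  row 19 [10011]: ((NOT 0 IMPLIES (NOT 1 XOR 0)) OR 1) -> 1
  row 20 [10100]: ((NOT 0 IMPLIES (NOT 1 XOR 0)) OR 0) -> 0
  row 21 [10101]: ((NOT 0 IMPLIES (NOT 1 XOR 0)) OR 1) -> 1
  row 22 [10110]: ((NOT 0 IMPLIES (NOT 1 XOR 0)) OR 0) -> 0
  row 23 [10111]: ((NOT 0 IMPLIES (NOT 1 XOR 0)) OR 1) -> 1
  row 24 [11000]: ((NOT 1 IMPLIES (NOT 1 XOR 1)) OR 0) -> 1
  row 25 [11001]: ((NOT 1 IMPLIES (NOT 1 XOR 1)) OR 1) -> 1
  row 26 [11010]: ((NOT 1 IMPLIES (NOT 1 XOR 1)) OR 0) -> 1
  row 27 [11011]: ((NOT 1 IMPLIES (NOT 1 XOR 1)) OR 1) -> 1
  row 28 [11100]: ((NOT 1 IMPLIES (NOT 1 XOR 1)) OR 0) -> 1
  row 29 [11101]: ((NOT 1 IMPLIES (NOT 1 XOR 1)) OR 1) -> 1
  row 30 [11110]: ((NOT 1 IMPLIES (NOT 1 XOR 1)) OR 0) -> 1
  row 31 [11111]: ((NOT 1 IMPLIES (NOT 1 XOR 1)) OR 1) -> 1
Full result column, 4 rows per line (a,b,c fixed per line; d,e runs 00..11 left to right):
  rows 0-3 [a,b,c=000]: 1111  = hex F
  rows 4-7 [a,b,c=001]: 1111  = hex F
  rows 8-11 [a,b,c=010]: 1111  = hex F
  rows 12-15 [a,b,c=011]: 1111  = hex F
  rows 16-19 [a,b,c=100]: 0101  = hex 5
  rows 20-23 [a,b,c=101]: 0101  = hex 5
  rows 24-27 [a,b,c=110]: 1111  = hex F
  rows 28-31 [a,b,c=111]: 1111  = hex F
Output column (row 0 .. row 31) = 11111111111111110101010111111111
Output column grouped in 4s = 1111 1111 1111 1111 0101 0101 1111 1111 = 0xFFFF55FF
Convert to decimal digit by digit (value = value*16 + digit):
  F -> 15
  15*16 + 15 (F) = 255
  255*16 + 15 (F) = 4095
  4095*16 + 15 (F) = 65535
  65535*16 + 5 = 1048565
  1048565*16 + 5 = 16777045
  16777045*16 + 15 (F) = 268432735
  268432735*16 + 15 (F) = 4294923775
Decimal = 4294923775

4294923775


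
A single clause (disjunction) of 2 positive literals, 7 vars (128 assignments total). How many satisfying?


Step 1: Total=2^7=128
Step 2: Unsat when all 2 false: 2^5=32
Step 3: Sat=128-32=96

96


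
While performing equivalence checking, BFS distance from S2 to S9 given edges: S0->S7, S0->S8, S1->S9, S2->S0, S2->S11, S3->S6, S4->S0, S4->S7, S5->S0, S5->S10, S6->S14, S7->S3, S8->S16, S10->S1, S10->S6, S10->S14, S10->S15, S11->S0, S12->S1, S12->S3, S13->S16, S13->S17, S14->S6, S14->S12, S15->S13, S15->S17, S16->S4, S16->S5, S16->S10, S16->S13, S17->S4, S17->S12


BFS layer-by-layer from S2:
  dist 0: {S2}
  dist 1: {S0, S11}
  dist 2: {S7, S8}
  dist 3: {S3, S16}
  dist 4: {S4, S5, S6, S10, S13}
  dist 5: {S1, S14, S15, S17}
  dist 6: {S9, S12}
  -> S9 reached at distance 6
Shortest path length = 6

6


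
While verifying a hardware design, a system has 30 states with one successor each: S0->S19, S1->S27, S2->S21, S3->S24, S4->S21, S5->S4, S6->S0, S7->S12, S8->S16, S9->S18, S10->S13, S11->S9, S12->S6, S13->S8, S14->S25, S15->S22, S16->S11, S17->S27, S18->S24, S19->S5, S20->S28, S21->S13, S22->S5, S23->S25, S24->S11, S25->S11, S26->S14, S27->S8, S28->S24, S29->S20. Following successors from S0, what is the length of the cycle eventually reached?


Trace from S0 until a state repeats:
  S0 -> S19 -> S5 -> S4 -> S21 -> S13 -> S8 -> S16 -> S11 -> S9 -> S18 -> S24 -> S11
S11 first seen at step 8, revisited at step 12.
Cycle length = 12 - 8 = 4

4


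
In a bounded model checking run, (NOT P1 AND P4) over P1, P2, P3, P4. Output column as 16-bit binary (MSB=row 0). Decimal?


Formula: (NOT P1 AND P4) over P1, P2, P3, P4 (16 rows)
Evaluate each row (bits = P1,P2,P3,P4, MSB first):
  row 0 [0000]: (NOT 0 AND 0) -> 0
  row 1 [0001]: (NOT 0 AND 1) -> 1
  row 2 [0010]: (NOT 0 AND 0) -> 0
  row 3 [0011]: (NOT 0 AND 1) -> 1
  row 4 [0100]: (NOT 0 AND 0) -> 0
  row 5 [0101]: (NOT 0 AND 1) -> 1
  row 6 [0110]: (NOT 0 AND 0) -> 0
  row 7 [0111]: (NOT 0 AND 1) -> 1
  row 8 [1000]: (NOT 1 AND 0) -> 0
  row 9 [1001]: (NOT 1 AND 1) -> 0
  row 10 [1010]: (NOT 1 AND 0) -> 0
  row 11 [1011]: (NOT 1 AND 1) -> 0
  row 12 [1100]: (NOT 1 AND 0) -> 0
  row 13 [1101]: (NOT 1 AND 1) -> 0
  row 14 [1110]: (NOT 1 AND 0) -> 0
  row 15 [1111]: (NOT 1 AND 1) -> 0
Full result column, 4 rows per line (P1,P2 fixed per line; P3,P4 runs 00..11 left to right):
  rows 0-3 [P1,P2=00]: 0101  = hex 5
  rows 4-7 [P1,P2=01]: 0101  = hex 5
  rows 8-11 [P1,P2=10]: 0000  = hex 0
  rows 12-15 [P1,P2=11]: 0000  = hex 0
Output column (row 0 .. row 15) = 0101010100000000
Output column grouped in 4s = 0101 0101 0000 0000 = 0x5500
Convert to decimal digit by digit (value = value*16 + digit):
  5 -> 5
  5*16 + 5 = 85
  85*16 + 0 = 1360
  1360*16 + 0 = 21760
Decimal = 21760

21760


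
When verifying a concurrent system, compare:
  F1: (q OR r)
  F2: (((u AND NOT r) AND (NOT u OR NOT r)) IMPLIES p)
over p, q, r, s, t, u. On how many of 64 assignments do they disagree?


F1 = (q OR r)
F2 = (((u AND NOT r) AND (NOT u OR NOT r)) IMPLIES p)
Evaluate both on each of 64 rows (bits = p,q,r,s,t,u):
  row 0 [000000]: F1=0 F2=1 (differ) -> 1
  row 1 [000001]: F1=0 F2=0 -> 0
  row 2 [000010]: F1=0 F2=1 (differ) -> 1
  row 3 [000011]: F1=0 F2=0 -> 0
  row 4 [000100]: F1=0 F2=1 (differ) -> 1
  (every remaining row is evaluated the same way; all 64 results are listed next)
Full result column, 8 rows per line (p,q,r fixed per line; s,t,u runs 000..111 left to right):
  rows 0-7 [p,q,r=000]: 10101010  (ones: 4)
  rows 8-15 [p,q,r=001]: 00000000  (ones: 0)
  rows 16-23 [p,q,r=010]: 01010101  (ones: 4)
  rows 24-31 [p,q,r=011]: 00000000  (ones: 0)
  rows 32-39 [p,q,r=100]: 11111111  (ones: 8)
  rows 40-47 [p,q,r=101]: 00000000  (ones: 0)
  rows 48-55 [p,q,r=110]: 00000000  (ones: 0)
  rows 56-63 [p,q,r=111]: 00000000  (ones: 0)
Disagreements = 4+0+4+0+8+0+0+0 = 16

16


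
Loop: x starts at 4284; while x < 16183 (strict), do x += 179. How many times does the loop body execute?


Step 1: x goes from 4284 toward 16183 by 179; the body runs while x<16183, so iterations = ceil((bound-start)/step)
Step 2: Distance=11899
Step 3: ceil(11899/179)=67

67


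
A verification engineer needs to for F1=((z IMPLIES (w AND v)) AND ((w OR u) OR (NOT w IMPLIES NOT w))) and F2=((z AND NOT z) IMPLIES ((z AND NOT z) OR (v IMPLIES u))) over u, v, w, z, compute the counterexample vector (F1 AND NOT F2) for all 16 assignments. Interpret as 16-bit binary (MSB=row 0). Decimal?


F1 = ((z IMPLIES (w AND v)) AND ((w OR u) OR (NOT w IMPLIES NOT w)))
F2 = ((z AND NOT z) IMPLIES ((z AND NOT z) OR (v IMPLIES u)))
Counterexample to F1=>F2 is where F1=1 and F2=0.
Evaluate each row (bits = u,v,w,z, MSB first):
  row 0 [0000]: F1=1 F2=1 -> F1&~F2 -> 0
  row 1 [0001]: F1=0 F2=1 -> F1&~F2 -> 0
  row 2 [0010]: F1=1 F2=1 -> F1&~F2 -> 0
  row 3 [0011]: F1=0 F2=1 -> F1&~F2 -> 0
  row 4 [0100]: F1=1 F2=1 -> F1&~F2 -> 0
  row 5 [0101]: F1=0 F2=1 -> F1&~F2 -> 0
  row 6 [0110]: F1=1 F2=1 -> F1&~F2 -> 0
  row 7 [0111]: F1=1 F2=1 -> F1&~F2 -> 0
  row 8 [1000]: F1=1 F2=1 -> F1&~F2 -> 0
  row 9 [1001]: F1=0 F2=1 -> F1&~F2 -> 0
  row 10 [1010]: F1=1 F2=1 -> F1&~F2 -> 0
  row 11 [1011]: F1=0 F2=1 -> F1&~F2 -> 0
  row 12 [1100]: F1=1 F2=1 -> F1&~F2 -> 0
  row 13 [1101]: F1=0 F2=1 -> F1&~F2 -> 0
  row 14 [1110]: F1=1 F2=1 -> F1&~F2 -> 0
  row 15 [1111]: F1=1 F2=1 -> F1&~F2 -> 0
Full result column, 4 rows per line (u,v fixed per line; w,z runs 00..11 left to right):
  rows 0-3 [u,v=00]: 0000  = hex 0
  rows 4-7 [u,v=01]: 0000  = hex 0
  rows 8-11 [u,v=10]: 0000  = hex 0
  rows 12-15 [u,v=11]: 0000  = hex 0
Counterexample vector (row 0 .. row 15) = 0000000000000000
Output column grouped in 4s = 0000 0000 0000 0000 = 0x0000
Convert to decimal digit by digit (value = value*16 + digit):
  0 -> 0
  0*16 + 0 = 0
  0*16 + 0 = 0
  0*16 + 0 = 0
Decimal = 0

0


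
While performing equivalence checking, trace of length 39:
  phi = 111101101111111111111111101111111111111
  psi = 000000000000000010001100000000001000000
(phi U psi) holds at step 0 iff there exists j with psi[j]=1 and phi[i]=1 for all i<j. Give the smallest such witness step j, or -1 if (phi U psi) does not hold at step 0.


(phi U psi) at 0: need smallest j with psi[j]=1 and phi[i]=1 for all i in [0,j).
Scan from step 0:
  step 0: phi=1, psi=0 -> continue
  step 1: phi=1, psi=0 -> continue
  step 2: phi=1, psi=0 -> continue
  step 3: phi=1, psi=0 -> continue
  step 4: phi=0 -> phi-prefix broken from here
  step 16: psi=1 but phi already failed -> not a witness
  step 20: psi=1 but phi already failed -> not a witness
  step 21: psi=1 but phi already failed -> not a witness
  step 32: psi=1 but phi already failed -> not a witness
  end of trace: no witness -> -1
Witness step = -1

-1


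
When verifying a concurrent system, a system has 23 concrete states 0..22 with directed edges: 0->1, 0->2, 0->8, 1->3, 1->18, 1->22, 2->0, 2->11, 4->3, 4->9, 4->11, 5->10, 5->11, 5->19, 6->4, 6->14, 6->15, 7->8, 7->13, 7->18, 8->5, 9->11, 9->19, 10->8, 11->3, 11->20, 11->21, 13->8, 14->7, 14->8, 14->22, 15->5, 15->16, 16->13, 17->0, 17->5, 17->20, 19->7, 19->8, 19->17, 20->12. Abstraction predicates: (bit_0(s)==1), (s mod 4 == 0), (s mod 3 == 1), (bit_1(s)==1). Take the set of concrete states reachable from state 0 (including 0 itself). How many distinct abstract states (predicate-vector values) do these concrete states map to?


BFS from 0:
Concrete reachable: {0, 1, 2, 3, 5, 7, 8, 10, 11, 12, 13, 17, 18, 19, 20, 21, 22}
Abstract via predicates (bit_0(s)==1), (s mod 4 == 0), (s mod 3 == 1), (bit_1(s)==1):
  (0,0,0,1) <- {2, 18}
  (0,0,1,1) <- {10, 22}
  (0,1,0,0) <- {0, 8, 12, 20}
  (1,0,0,0) <- {5, 17, 21}
  (1,0,0,1) <- {3, 11}
  (1,0,1,0) <- {1, 13}
  (1,0,1,1) <- {7, 19}
Distinct abstract states = 7

7


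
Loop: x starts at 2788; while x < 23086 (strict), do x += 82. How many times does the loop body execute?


Step 1: x goes from 2788 toward 23086 by 82; the body runs while x<23086, so iterations = ceil((bound-start)/step)
Step 2: Distance=20298
Step 3: ceil(20298/82)=248

248


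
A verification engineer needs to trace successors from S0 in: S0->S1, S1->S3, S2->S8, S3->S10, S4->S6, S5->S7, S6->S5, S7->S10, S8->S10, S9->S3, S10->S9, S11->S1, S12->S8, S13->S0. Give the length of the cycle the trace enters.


Trace from S0 until a state repeats:
  S0 -> S1 -> S3 -> S10 -> S9 -> S3
S3 first seen at step 2, revisited at step 5.
Cycle length = 5 - 2 = 3

3


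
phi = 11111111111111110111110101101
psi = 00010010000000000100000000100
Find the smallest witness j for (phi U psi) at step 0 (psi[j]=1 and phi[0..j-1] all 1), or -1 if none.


(phi U psi) at 0: need smallest j with psi[j]=1 and phi[i]=1 for all i in [0,j).
Scan from step 0:
  step 0: phi=1, psi=0 -> continue
  step 1: phi=1, psi=0 -> continue
  step 2: phi=1, psi=0 -> continue
  step 3: psi=1 and phi held for [0,3) -> witness found
Witness step = 3

3


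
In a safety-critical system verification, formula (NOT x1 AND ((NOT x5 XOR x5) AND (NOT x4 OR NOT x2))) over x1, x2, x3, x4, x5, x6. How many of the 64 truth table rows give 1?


Formula: (NOT x1 AND ((NOT x5 XOR x5) AND (NOT x4 OR NOT x2))) over 6 vars (64 rows)
Evaluate each row (x1, x2, x3, x4, x5, x6 as bits, MSB first):
  row 0 [000000]: (NOT 0 AND ((NOT 0 XOR 0) AND (NOT 0 OR NOT 0))) -> 1
  row 1 [000001]: (NOT 0 AND ((NOT 0 XOR 0) AND (NOT 0 OR NOT 0))) -> 1
  row 2 [000010]: (NOT 0 AND ((NOT 1 XOR 1) AND (NOT 0 OR NOT 0))) -> 1
  row 3 [000011]: (NOT 0 AND ((NOT 1 XOR 1) AND (NOT 0 OR NOT 0))) -> 1
  row 4 [000100]: (NOT 0 AND ((NOT 0 XOR 0) AND (NOT 1 OR NOT 0))) -> 1
  (every remaining row is evaluated the same way; all 64 results are listed next)
Full result column, 8 rows per line (x1,x2,x3 fixed per line; x4,x5,x6 runs 000..111 left to right):
  rows 0-7 [x1,x2,x3=000]: 11111111  (ones: 8)
  rows 8-15 [x1,x2,x3=001]: 11111111  (ones: 8)
  rows 16-23 [x1,x2,x3=010]: 11110000  (ones: 4)
  rows 24-31 [x1,x2,x3=011]: 11110000  (ones: 4)
  rows 32-39 [x1,x2,x3=100]: 00000000  (ones: 0)
  rows 40-47 [x1,x2,x3=101]: 00000000  (ones: 0)
  rows 48-55 [x1,x2,x3=110]: 00000000  (ones: 0)
  rows 56-63 [x1,x2,x3=111]: 00000000  (ones: 0)
Count of 1-rows = 8+8+4+4+0+0+0+0 = 24

24


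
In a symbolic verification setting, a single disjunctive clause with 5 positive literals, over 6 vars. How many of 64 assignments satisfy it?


Step 1: Total=2^6=64
Step 2: Unsat when all 5 false: 2^1=2
Step 3: Sat=64-2=62

62


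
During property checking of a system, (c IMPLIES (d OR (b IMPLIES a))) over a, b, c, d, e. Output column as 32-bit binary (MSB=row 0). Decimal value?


Formula: (c IMPLIES (d OR (b IMPLIES a))) over a, b, c, d, e (32 rows)
Evaluate each row (bits = a,b,c,d,e, MSB first):
  row 0 [00000]: (0 IMPLIES (0 OR (0 IMPLIES 0))) -> 1
  row 1 [00001]: (0 IMPLIES (0 OR (0 IMPLIES 0))) -> 1
  row 2 [00010]: (0 IMPLIES (1 OR (0 IMPLIES 0))) -> 1
  row 3 [00011]: (0 IMPLIES (1 OR (0 IMPLIES 0))) -> 1
  row 4 [00100]: (1 IMPLIES (0 OR (0 IMPLIES 0))) -> 1
  row 5 [00101]: (1 IMPLIES (0 OR (0 IMPLIES 0))) -> 1
  row 6 [00110]: (1 IMPLIES (1 OR (0 IMPLIES 0))) -> 1
  row 7 [00111]: (1 IMPLIES (1 OR (0 IMPLIES 0))) -> 1
  row 8 [01000]: (0 IMPLIES (0 OR (1 IMPLIES 0))) -> 1
  row 9 [01001]: (0 IMPLIES (0 OR (1 IMPLIES 0))) -> 1
  row 10 [01010]: (0 IMPLIES (1 OR (1 IMPLIES 0))) -> 1
  row 11 [01011]: (0 IMPLIES (1 OR (1 IMPLIES 0))) -> 1
  row 12 [01100]: (1 IMPLIES (0 OR (1 IMPLIES 0))) -> 0
  row 13 [01101]: (1 IMPLIES (0 OR (1 IMPLIES 0))) -> 0
  row 14 [01110]: (1 IMPLIES (1 OR (1 IMPLIES 0))) -> 1
  row 15 [01111]: (1 IMPLIES (1 OR (1 IMPLIES 0))) -> 1
  row 16 [10000]: (0 IMPLIES (0 OR (0 IMPLIES 1))) -> 1
  row 17 [10001]: (0 IMPLIES (0 OR (0 IMPLIES 1))) -> 1
  row 18 [10010]: (0 IMPLIES (1 OR (0 IMPLIES 1))) -> 1
  row 19 [10011]: (0 IMPLIES (1 OR (0 IMPLIES 1))) -> 1
  row 20 [10100]: (1 IMPLIES (0 OR (0 IMPLIES 1))) -> 1
  row 21 [10101]: (1 IMPLIES (0 OR (0 IMPLIES 1))) -> 1
  row 22 [10110]: (1 IMPLIES (1 OR (0 IMPLIES 1))) -> 1
  row 23 [10111]: (1 IMPLIES (1 OR (0 IMPLIES 1))) -> 1
  row 24 [11000]: (0 IMPLIES (0 OR (1 IMPLIES 1))) -> 1
  row 25 [11001]: (0 IMPLIES (0 OR (1 IMPLIES 1))) -> 1
  row 26 [11010]: (0 IMPLIES (1 OR (1 IMPLIES 1))) -> 1
  row 27 [11011]: (0 IMPLIES (1 OR (1 IMPLIES 1))) -> 1
  row 28 [11100]: (1 IMPLIES (0 OR (1 IMPLIES 1))) -> 1
  row 29 [11101]: (1 IMPLIES (0 OR (1 IMPLIES 1))) -> 1
  row 30 [11110]: (1 IMPLIES (1 OR (1 IMPLIES 1))) -> 1
  row 31 [11111]: (1 IMPLIES (1 OR (1 IMPLIES 1))) -> 1
Full result column, 4 rows per line (a,b,c fixed per line; d,e runs 00..11 left to right):
  rows 0-3 [a,b,c=000]: 1111  = hex F
  rows 4-7 [a,b,c=001]: 1111  = hex F
  rows 8-11 [a,b,c=010]: 1111  = hex F
  rows 12-15 [a,b,c=011]: 0011  = hex 3
  rows 16-19 [a,b,c=100]: 1111  = hex F
  rows 20-23 [a,b,c=101]: 1111  = hex F
  rows 24-27 [a,b,c=110]: 1111  = hex F
  rows 28-31 [a,b,c=111]: 1111  = hex F
Output column (row 0 .. row 31) = 11111111111100111111111111111111
Output column grouped in 4s = 1111 1111 1111 0011 1111 1111 1111 1111 = 0xFFF3FFFF
Convert to decimal digit by digit (value = value*16 + digit):
  F -> 15
  15*16 + 15 (F) = 255
  255*16 + 15 (F) = 4095
  4095*16 + 3 = 65523
  65523*16 + 15 (F) = 1048383
  1048383*16 + 15 (F) = 16774143
  16774143*16 + 15 (F) = 268386303
  268386303*16 + 15 (F) = 4294180863
Decimal = 4294180863

4294180863


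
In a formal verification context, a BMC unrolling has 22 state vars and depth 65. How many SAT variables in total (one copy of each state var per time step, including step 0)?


BMC unrolls to depth k, creating one copy of each state var for steps 0..k.
Step count = 65 + 1 = 66 (steps 0 through 65)
Vars per step = 22
Total = 22 * 66 = 1452

1452


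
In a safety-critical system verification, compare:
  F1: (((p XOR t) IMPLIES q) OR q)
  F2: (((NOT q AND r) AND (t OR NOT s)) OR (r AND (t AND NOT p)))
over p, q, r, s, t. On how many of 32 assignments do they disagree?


F1 = (((p XOR t) IMPLIES q) OR q)
F2 = (((NOT q AND r) AND (t OR NOT s)) OR (r AND (t AND NOT p)))
Evaluate both on each of 32 rows (bits = p,q,r,s,t):
  row 0 [00000]: F1=1 F2=0 (differ) -> 1
  row 1 [00001]: F1=0 F2=0 -> 0
  row 2 [00010]: F1=1 F2=0 (differ) -> 1
  row 3 [00011]: F1=0 F2=0 -> 0
  row 4 [00100]: F1=1 F2=1 -> 0
  row 5 [00101]: F1=0 F2=1 (differ) -> 1
  row 6 [00110]: F1=1 F2=0 (differ) -> 1
  row 7 [00111]: F1=0 F2=1 (differ) -> 1
  row 8 [01000]: F1=1 F2=0 (differ) -> 1
  row 9 [01001]: F1=1 F2=0 (differ) -> 1
  row 10 [01010]: F1=1 F2=0 (differ) -> 1
  row 11 [01011]: F1=1 F2=0 (differ) -> 1
  row 12 [01100]: F1=1 F2=0 (differ) -> 1
  row 13 [01101]: F1=1 F2=1 -> 0
  row 14 [01110]: F1=1 F2=0 (differ) -> 1
  row 15 [01111]: F1=1 F2=1 -> 0
  row 16 [10000]: F1=0 F2=0 -> 0
  row 17 [10001]: F1=1 F2=0 (differ) -> 1
  row 18 [10010]: F1=0 F2=0 -> 0
  row 19 [10011]: F1=1 F2=0 (differ) -> 1
  row 20 [10100]: F1=0 F2=1 (differ) -> 1
  row 21 [10101]: F1=1 F2=1 -> 0
  row 22 [10110]: F1=0 F2=0 -> 0
  row 23 [10111]: F1=1 F2=1 -> 0
  row 24 [11000]: F1=1 F2=0 (differ) -> 1
  row 25 [11001]: F1=1 F2=0 (differ) -> 1
  row 26 [11010]: F1=1 F2=0 (differ) -> 1
  row 27 [11011]: F1=1 F2=0 (differ) -> 1
  row 28 [11100]: F1=1 F2=0 (differ) -> 1
  row 29 [11101]: F1=1 F2=0 (differ) -> 1
  row 30 [11110]: F1=1 F2=0 (differ) -> 1
  row 31 [11111]: F1=1 F2=0 (differ) -> 1
Full result column, 8 rows per line (p,q fixed per line; r,s,t runs 000..111 left to right):
  rows 0-7 [p,q=00]: 10100111  (ones: 5)
  rows 8-15 [p,q=01]: 11111010  (ones: 6)
  rows 16-23 [p,q=10]: 01011000  (ones: 3)
  rows 24-31 [p,q=11]: 11111111  (ones: 8)
Disagreements = 5+6+3+8 = 22

22


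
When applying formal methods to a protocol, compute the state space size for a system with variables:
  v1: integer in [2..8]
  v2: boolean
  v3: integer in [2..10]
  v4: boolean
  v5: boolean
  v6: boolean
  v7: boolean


State space = product of domain sizes of all variables.
Domain sizes:
  v1 (integer in [2..8]): 7
  v2 (boolean): 2
  v3 (integer in [2..10]): 9
  v4 (boolean): 2
  v5 (boolean): 2
  v6 (boolean): 2
  v7 (boolean): 2
Product = 7 * 2 * 9 * 2 * 2 * 2 * 2 = 2016

2016


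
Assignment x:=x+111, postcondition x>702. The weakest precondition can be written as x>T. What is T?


Formula: wp(x:=E, P) = P[E/x] (substitute E for x in postcondition)
Step 1: Postcondition: x>702
Step 2: Substitute x+111 for x: x+111>702
Step 3: Solve for x: x > 702-111 = 591

591


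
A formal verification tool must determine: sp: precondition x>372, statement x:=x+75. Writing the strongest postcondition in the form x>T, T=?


Formula: sp(P, x:=E) = exists old_x. (x = E[old_x/x]) AND P[old_x/x] (old_x is the value of x before the assignment; eliminate old_x by solving x = E[old_x/x] for old_x)
Step 1: Precondition P: x>372, i.e. old_x > 372
Step 2: Assignment gives x = old_x + 75, so old_x = x - 75
Step 3: Substitute into P: x - 75 > 372
Step 4: Simplify: x > 372+75 = 447

447


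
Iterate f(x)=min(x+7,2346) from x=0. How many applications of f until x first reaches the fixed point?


Step 1: x=0, cap=2346, increment=7
Step 2: x grows by 7 each step until capped at 2346; fixed point is x=2346
Step 3: iterations = ceil(2346/7) = 336

336


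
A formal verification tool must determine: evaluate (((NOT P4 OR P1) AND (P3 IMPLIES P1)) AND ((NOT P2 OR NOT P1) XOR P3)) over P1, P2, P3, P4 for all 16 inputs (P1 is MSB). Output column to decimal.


Formula: (((NOT P4 OR P1) AND (P3 IMPLIES P1)) AND ((NOT P2 OR NOT P1) XOR P3)) over P1, P2, P3, P4 (16 rows)
Evaluate each row (bits = P1,P2,P3,P4, MSB first):
  row 0 [0000]: (((NOT 0 OR 0) AND (0 IMPLIES 0)) AND ((NOT 0 OR NOT 0) XOR 0)) -> 1
  row 1 [0001]: (((NOT 1 OR 0) AND (0 IMPLIES 0)) AND ((NOT 0 OR NOT 0) XOR 0)) -> 0
  row 2 [0010]: (((NOT 0 OR 0) AND (1 IMPLIES 0)) AND ((NOT 0 OR NOT 0) XOR 1)) -> 0
  row 3 [0011]: (((NOT 1 OR 0) AND (1 IMPLIES 0)) AND ((NOT 0 OR NOT 0) XOR 1)) -> 0
  row 4 [0100]: (((NOT 0 OR 0) AND (0 IMPLIES 0)) AND ((NOT 1 OR NOT 0) XOR 0)) -> 1
  row 5 [0101]: (((NOT 1 OR 0) AND (0 IMPLIES 0)) AND ((NOT 1 OR NOT 0) XOR 0)) -> 0
  row 6 [0110]: (((NOT 0 OR 0) AND (1 IMPLIES 0)) AND ((NOT 1 OR NOT 0) XOR 1)) -> 0
  row 7 [0111]: (((NOT 1 OR 0) AND (1 IMPLIES 0)) AND ((NOT 1 OR NOT 0) XOR 1)) -> 0
  row 8 [1000]: (((NOT 0 OR 1) AND (0 IMPLIES 1)) AND ((NOT 0 OR NOT 1) XOR 0)) -> 1
  row 9 [1001]: (((NOT 1 OR 1) AND (0 IMPLIES 1)) AND ((NOT 0 OR NOT 1) XOR 0)) -> 1
  row 10 [1010]: (((NOT 0 OR 1) AND (1 IMPLIES 1)) AND ((NOT 0 OR NOT 1) XOR 1)) -> 0
  row 11 [1011]: (((NOT 1 OR 1) AND (1 IMPLIES 1)) AND ((NOT 0 OR NOT 1) XOR 1)) -> 0
  row 12 [1100]: (((NOT 0 OR 1) AND (0 IMPLIES 1)) AND ((NOT 1 OR NOT 1) XOR 0)) -> 0
  row 13 [1101]: (((NOT 1 OR 1) AND (0 IMPLIES 1)) AND ((NOT 1 OR NOT 1) XOR 0)) -> 0
  row 14 [1110]: (((NOT 0 OR 1) AND (1 IMPLIES 1)) AND ((NOT 1 OR NOT 1) XOR 1)) -> 1
  row 15 [1111]: (((NOT 1 OR 1) AND (1 IMPLIES 1)) AND ((NOT 1 OR NOT 1) XOR 1)) -> 1
Full result column, 4 rows per line (P1,P2 fixed per line; P3,P4 runs 00..11 left to right):
  rows 0-3 [P1,P2=00]: 1000  = hex 8
  rows 4-7 [P1,P2=01]: 1000  = hex 8
  rows 8-11 [P1,P2=10]: 1100  = hex C
  rows 12-15 [P1,P2=11]: 0011  = hex 3
Output column (row 0 .. row 15) = 1000100011000011
Output column grouped in 4s = 1000 1000 1100 0011 = 0x88C3
Convert to decimal digit by digit (value = value*16 + digit):
  8 -> 8
  8*16 + 8 = 136
  136*16 + 12 (C) = 2188
  2188*16 + 3 = 35011
Decimal = 35011

35011
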